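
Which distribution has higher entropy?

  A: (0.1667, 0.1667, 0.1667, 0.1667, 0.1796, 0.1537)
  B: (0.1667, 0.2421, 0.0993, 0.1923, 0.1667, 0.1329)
A

Both distributions are close to uniform, making this a harder comparison.

H(A) = 2.5835 bits
H(B) = 2.5323 bits

The distribution closer to uniform has higher entropy.
Answer: A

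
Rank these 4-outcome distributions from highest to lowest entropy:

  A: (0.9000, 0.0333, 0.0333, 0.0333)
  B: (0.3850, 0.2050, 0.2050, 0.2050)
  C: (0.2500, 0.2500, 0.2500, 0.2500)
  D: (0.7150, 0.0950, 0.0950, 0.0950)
C > B > D > A

Key insight: Entropy is maximized by uniform distributions and minimized by concentrated distributions.

Entropies:
  H(A) = 0.6275 bits
  H(B) = 1.9362 bits
  H(C) = 2.0000 bits
  H(D) = 1.3139 bits

Ranking: C > B > D > A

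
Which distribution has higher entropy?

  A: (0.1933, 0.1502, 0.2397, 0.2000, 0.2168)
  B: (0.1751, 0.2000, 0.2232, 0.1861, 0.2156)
B

Both distributions are close to uniform, making this a harder comparison.

H(A) = 2.3056 bits
H(B) = 2.3162 bits

The distribution closer to uniform has higher entropy.
Answer: B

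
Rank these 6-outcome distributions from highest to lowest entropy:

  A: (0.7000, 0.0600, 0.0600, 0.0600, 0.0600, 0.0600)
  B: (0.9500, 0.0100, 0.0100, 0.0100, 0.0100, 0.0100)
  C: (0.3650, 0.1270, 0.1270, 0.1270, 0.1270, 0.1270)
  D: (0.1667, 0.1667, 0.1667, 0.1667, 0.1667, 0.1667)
D > C > A > B

Key insight: Entropy is maximized by uniform distributions and minimized by concentrated distributions.

Entropies:
  H(A) = 1.5779 bits
  H(B) = 0.4025 bits
  H(C) = 2.4212 bits
  H(D) = 2.5850 bits

Ranking: D > C > A > B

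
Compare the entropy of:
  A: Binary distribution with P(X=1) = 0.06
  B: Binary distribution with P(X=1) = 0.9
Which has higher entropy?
B

For binary distributions, entropy is maximized at p=0.5 and decreases as p moves toward 0 or 1.

H(A) = H(0.06) = 0.3274 bits
H(B) = H(0.9) = 0.4690 bits

Distribution B (p=0.9) is closer to uniform (p=0.5), so it has higher entropy.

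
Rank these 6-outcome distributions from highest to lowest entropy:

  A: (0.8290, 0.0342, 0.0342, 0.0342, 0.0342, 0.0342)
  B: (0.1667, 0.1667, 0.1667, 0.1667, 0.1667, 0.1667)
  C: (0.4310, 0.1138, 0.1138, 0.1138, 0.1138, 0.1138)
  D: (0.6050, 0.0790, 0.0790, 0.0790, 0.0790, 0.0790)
B > C > D > A

Key insight: Entropy is maximized by uniform distributions and minimized by concentrated distributions.

Entropies:
  H(A) = 1.0570 bits
  H(B) = 2.5850 bits
  H(C) = 2.3074 bits
  H(D) = 1.8851 bits

Ranking: B > C > D > A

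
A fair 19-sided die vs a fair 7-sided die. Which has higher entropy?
19-sided die

Both are uniform distributions; for uniform over n outcomes, H = log₂(n). H(19-sided) = log₂(19) = 4.248 bits and H(7-sided) = log₂(7) = 2.807 bits. More outcomes in a uniform distribution means higher entropy.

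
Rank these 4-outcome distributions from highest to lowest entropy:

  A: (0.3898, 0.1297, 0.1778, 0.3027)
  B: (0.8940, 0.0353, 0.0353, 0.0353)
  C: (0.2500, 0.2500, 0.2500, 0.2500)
C > A > B

Key insight: Entropy is maximized by uniform distributions and minimized by concentrated distributions.

- Uniform distributions have maximum entropy log₂(4) = 2.0000 bits
- The more "peaked" or concentrated a distribution, the lower its entropy

Entropies:
  H(A) = 1.8769 bits
  H(B) = 0.6557 bits
  H(C) = 2.0000 bits

Ranking: C > A > B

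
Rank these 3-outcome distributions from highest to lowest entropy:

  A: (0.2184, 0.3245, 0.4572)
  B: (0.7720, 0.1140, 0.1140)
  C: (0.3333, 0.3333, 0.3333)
C > A > B

Key insight: Entropy is maximized by uniform distributions and minimized by concentrated distributions.

- Uniform distributions have maximum entropy log₂(3) = 1.5850 bits
- The more "peaked" or concentrated a distribution, the lower its entropy

Entropies:
  H(A) = 1.5225 bits
  H(B) = 1.0025 bits
  H(C) = 1.5850 bits

Ranking: C > A > B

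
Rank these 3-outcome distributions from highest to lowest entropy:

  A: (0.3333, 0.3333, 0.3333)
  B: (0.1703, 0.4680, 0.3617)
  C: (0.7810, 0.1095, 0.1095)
A > B > C

Key insight: Entropy is maximized by uniform distributions and minimized by concentrated distributions.

- Uniform distributions have maximum entropy log₂(3) = 1.5850 bits
- The more "peaked" or concentrated a distribution, the lower its entropy

Entropies:
  H(A) = 1.5850 bits
  H(B) = 1.4783 bits
  H(C) = 0.9773 bits

Ranking: A > B > C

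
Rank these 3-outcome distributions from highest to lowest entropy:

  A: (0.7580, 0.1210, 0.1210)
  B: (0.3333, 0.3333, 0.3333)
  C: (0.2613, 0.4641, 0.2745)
B > C > A

Key insight: Entropy is maximized by uniform distributions and minimized by concentrated distributions.

- Uniform distributions have maximum entropy log₂(3) = 1.5850 bits
- The more "peaked" or concentrated a distribution, the lower its entropy

Entropies:
  H(A) = 1.0404 bits
  H(B) = 1.5850 bits
  H(C) = 1.5319 bits

Ranking: B > C > A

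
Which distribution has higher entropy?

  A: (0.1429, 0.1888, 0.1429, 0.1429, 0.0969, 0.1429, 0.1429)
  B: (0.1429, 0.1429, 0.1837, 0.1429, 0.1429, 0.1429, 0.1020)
B

Both distributions are close to uniform, making this a harder comparison.

H(A) = 2.7857 bits
H(B) = 2.7903 bits

The distribution closer to uniform has higher entropy.
Answer: B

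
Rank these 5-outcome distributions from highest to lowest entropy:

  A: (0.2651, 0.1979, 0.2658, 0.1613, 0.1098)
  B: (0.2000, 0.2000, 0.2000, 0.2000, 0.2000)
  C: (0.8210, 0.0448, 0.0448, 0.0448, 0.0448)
B > A > C

Key insight: Entropy is maximized by uniform distributions and minimized by concentrated distributions.

- Uniform distributions have maximum entropy log₂(5) = 2.3219 bits
- The more "peaked" or concentrated a distribution, the lower its entropy

Entropies:
  H(A) = 2.2530 bits
  H(B) = 2.3219 bits
  H(C) = 1.0359 bits

Ranking: B > A > C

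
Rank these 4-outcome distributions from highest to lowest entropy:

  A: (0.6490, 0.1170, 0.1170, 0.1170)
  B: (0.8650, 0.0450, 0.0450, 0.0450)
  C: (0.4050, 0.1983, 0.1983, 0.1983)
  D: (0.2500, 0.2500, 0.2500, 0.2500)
D > C > A > B

Key insight: Entropy is maximized by uniform distributions and minimized by concentrated distributions.

Entropies:
  H(A) = 1.4913 bits
  H(B) = 0.7850 bits
  H(C) = 1.9169 bits
  H(D) = 2.0000 bits

Ranking: D > C > A > B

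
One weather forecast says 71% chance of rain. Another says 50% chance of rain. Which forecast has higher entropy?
50% forecast

Treat each forecast as a Bernoulli distribution. Binary entropy is maximized at p=0.5 and falls off symmetrically toward 0 or 1. The 50% forecast is closer to 50%, so it is more uncertain. H(71%) ≈ 0.869 bits, H(50%) ≈ 1.000 bits.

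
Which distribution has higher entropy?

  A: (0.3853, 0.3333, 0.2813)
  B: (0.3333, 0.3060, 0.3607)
B

Both distributions are close to uniform, making this a harder comparison.

H(A) = 1.5732 bits
H(B) = 1.5817 bits

The distribution closer to uniform has higher entropy.
Answer: B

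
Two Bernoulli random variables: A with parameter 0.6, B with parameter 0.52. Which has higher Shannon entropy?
B

For binary distributions, entropy is maximized at p=0.5 and decreases as p moves toward 0 or 1.

H(A) = H(0.6) = 0.9710 bits
H(B) = H(0.52) = 0.9988 bits

Distribution B (p=0.52) is closer to uniform (p=0.5), so it has higher entropy.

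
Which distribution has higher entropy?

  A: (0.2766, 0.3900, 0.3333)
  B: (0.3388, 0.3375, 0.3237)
B

Both distributions are close to uniform, making this a harder comparison.

H(A) = 1.5710 bits
H(B) = 1.5847 bits

The distribution closer to uniform has higher entropy.
Answer: B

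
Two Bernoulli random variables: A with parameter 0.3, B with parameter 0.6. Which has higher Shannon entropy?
B

For binary distributions, entropy is maximized at p=0.5 and decreases as p moves toward 0 or 1.

H(A) = H(0.3) = 0.8813 bits
H(B) = H(0.6) = 0.9710 bits

Distribution B (p=0.6) is closer to uniform (p=0.5), so it has higher entropy.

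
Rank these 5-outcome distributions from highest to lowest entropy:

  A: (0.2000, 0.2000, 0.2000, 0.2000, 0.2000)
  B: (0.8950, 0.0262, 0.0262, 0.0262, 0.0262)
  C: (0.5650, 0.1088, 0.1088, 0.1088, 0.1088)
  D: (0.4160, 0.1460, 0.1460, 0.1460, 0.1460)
A > D > C > B

Key insight: Entropy is maximized by uniform distributions and minimized by concentrated distributions.

Entropies:
  H(A) = 2.3219 bits
  H(B) = 0.6946 bits
  H(C) = 1.8578 bits
  H(D) = 2.1475 bits

Ranking: A > D > C > B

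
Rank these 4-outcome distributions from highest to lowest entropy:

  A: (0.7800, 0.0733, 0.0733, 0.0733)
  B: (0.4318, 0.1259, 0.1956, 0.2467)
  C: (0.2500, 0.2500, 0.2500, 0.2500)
C > B > A

Key insight: Entropy is maximized by uniform distributions and minimized by concentrated distributions.

- Uniform distributions have maximum entropy log₂(4) = 2.0000 bits
- The more "peaked" or concentrated a distribution, the lower its entropy

Entropies:
  H(A) = 1.1089 bits
  H(B) = 1.8581 bits
  H(C) = 2.0000 bits

Ranking: C > B > A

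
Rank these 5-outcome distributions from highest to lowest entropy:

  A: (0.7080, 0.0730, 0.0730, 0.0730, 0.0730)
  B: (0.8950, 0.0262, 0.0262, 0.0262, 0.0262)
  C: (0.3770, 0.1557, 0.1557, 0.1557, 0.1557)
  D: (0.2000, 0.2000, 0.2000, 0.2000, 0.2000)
D > C > A > B

Key insight: Entropy is maximized by uniform distributions and minimized by concentrated distributions.

Entropies:
  H(A) = 1.4553 bits
  H(B) = 0.6946 bits
  H(C) = 2.2019 bits
  H(D) = 2.3219 bits

Ranking: D > C > A > B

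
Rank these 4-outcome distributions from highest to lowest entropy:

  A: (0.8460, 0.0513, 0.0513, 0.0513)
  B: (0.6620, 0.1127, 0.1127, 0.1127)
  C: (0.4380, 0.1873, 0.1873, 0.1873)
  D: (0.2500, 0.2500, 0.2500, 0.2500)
D > C > B > A

Key insight: Entropy is maximized by uniform distributions and minimized by concentrated distributions.

Entropies:
  H(A) = 0.8638 bits
  H(B) = 1.4586 bits
  H(C) = 1.8796 bits
  H(D) = 2.0000 bits

Ranking: D > C > B > A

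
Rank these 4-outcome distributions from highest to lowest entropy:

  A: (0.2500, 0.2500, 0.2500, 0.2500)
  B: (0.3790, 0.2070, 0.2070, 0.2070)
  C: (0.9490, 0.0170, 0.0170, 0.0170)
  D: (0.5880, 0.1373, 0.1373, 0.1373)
A > B > D > C

Key insight: Entropy is maximized by uniform distributions and minimized by concentrated distributions.

Entropies:
  H(A) = 2.0000 bits
  H(B) = 1.9416 bits
  H(C) = 0.3715 bits
  H(D) = 1.6305 bits

Ranking: A > B > D > C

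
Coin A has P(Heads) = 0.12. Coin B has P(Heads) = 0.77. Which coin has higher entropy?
B

For binary distributions, entropy is maximized at p=0.5 and decreases as p moves toward 0 or 1.

H(A) = H(0.12) = 0.5294 bits
H(B) = H(0.77) = 0.7780 bits

Distribution B (p=0.77) is closer to uniform (p=0.5), so it has higher entropy.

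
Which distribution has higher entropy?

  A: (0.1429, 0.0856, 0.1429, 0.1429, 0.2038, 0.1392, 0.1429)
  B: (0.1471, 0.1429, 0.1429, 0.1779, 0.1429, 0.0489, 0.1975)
A

Both distributions are close to uniform, making this a harder comparison.

H(A) = 2.7714 bits
H(B) = 2.7281 bits

The distribution closer to uniform has higher entropy.
Answer: A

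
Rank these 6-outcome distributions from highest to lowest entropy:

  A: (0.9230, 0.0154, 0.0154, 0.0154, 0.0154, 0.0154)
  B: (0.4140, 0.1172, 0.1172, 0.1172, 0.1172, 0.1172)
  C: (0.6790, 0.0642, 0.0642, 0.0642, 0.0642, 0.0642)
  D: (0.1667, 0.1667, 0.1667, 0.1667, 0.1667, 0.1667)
D > B > C > A

Key insight: Entropy is maximized by uniform distributions and minimized by concentrated distributions.

Entropies:
  H(A) = 0.5703 bits
  H(B) = 2.3392 bits
  H(C) = 1.6508 bits
  H(D) = 2.5850 bits

Ranking: D > B > C > A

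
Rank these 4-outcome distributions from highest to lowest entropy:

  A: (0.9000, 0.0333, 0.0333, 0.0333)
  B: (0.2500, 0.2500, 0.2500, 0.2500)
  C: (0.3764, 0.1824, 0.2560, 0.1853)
B > C > A

Key insight: Entropy is maximized by uniform distributions and minimized by concentrated distributions.

- Uniform distributions have maximum entropy log₂(4) = 2.0000 bits
- The more "peaked" or concentrated a distribution, the lower its entropy

Entropies:
  H(A) = 0.6275 bits
  H(B) = 2.0000 bits
  H(C) = 1.9322 bits

Ranking: B > C > A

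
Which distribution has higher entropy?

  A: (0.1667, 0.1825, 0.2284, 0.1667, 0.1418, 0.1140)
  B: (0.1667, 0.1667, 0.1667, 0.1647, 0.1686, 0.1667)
B

Both distributions are close to uniform, making this a harder comparison.

H(A) = 2.5529 bits
H(B) = 2.5849 bits

The distribution closer to uniform has higher entropy.
Answer: B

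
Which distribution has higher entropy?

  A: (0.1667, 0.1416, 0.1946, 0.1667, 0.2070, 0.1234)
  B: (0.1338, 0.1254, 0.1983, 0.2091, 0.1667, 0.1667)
A

Both distributions are close to uniform, making this a harder comparison.

H(A) = 2.5635 bits
H(B) = 2.5606 bits

The distribution closer to uniform has higher entropy.
Answer: A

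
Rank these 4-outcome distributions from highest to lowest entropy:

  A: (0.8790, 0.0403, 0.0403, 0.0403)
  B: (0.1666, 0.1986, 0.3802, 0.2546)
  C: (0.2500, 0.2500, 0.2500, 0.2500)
C > B > A

Key insight: Entropy is maximized by uniform distributions and minimized by concentrated distributions.

- Uniform distributions have maximum entropy log₂(4) = 2.0000 bits
- The more "peaked" or concentrated a distribution, the lower its entropy

Entropies:
  H(A) = 0.7240 bits
  H(B) = 1.9268 bits
  H(C) = 2.0000 bits

Ranking: C > B > A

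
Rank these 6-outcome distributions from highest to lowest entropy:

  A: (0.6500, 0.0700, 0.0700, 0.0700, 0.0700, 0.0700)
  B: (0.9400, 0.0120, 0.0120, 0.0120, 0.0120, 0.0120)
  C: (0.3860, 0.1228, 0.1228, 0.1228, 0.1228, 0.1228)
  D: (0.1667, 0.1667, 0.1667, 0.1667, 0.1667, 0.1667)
D > C > A > B

Key insight: Entropy is maximized by uniform distributions and minimized by concentrated distributions.

Entropies:
  H(A) = 1.7467 bits
  H(B) = 0.4668 bits
  H(C) = 2.3878 bits
  H(D) = 2.5850 bits

Ranking: D > C > A > B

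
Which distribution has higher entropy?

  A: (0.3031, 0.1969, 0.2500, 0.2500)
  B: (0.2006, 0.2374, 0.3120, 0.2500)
A

Both distributions are close to uniform, making this a harder comparison.

H(A) = 1.9836 bits
H(B) = 1.9817 bits

The distribution closer to uniform has higher entropy.
Answer: A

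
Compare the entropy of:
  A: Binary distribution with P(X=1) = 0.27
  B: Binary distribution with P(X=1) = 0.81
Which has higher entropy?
A

For binary distributions, entropy is maximized at p=0.5 and decreases as p moves toward 0 or 1.

H(A) = H(0.27) = 0.8415 bits
H(B) = H(0.81) = 0.7015 bits

Distribution A (p=0.27) is closer to uniform (p=0.5), so it has higher entropy.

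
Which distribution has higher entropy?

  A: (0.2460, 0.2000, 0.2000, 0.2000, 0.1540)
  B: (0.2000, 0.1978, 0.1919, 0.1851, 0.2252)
B

Both distributions are close to uniform, making this a harder comparison.

H(A) = 2.3065 bits
H(B) = 2.3186 bits

The distribution closer to uniform has higher entropy.
Answer: B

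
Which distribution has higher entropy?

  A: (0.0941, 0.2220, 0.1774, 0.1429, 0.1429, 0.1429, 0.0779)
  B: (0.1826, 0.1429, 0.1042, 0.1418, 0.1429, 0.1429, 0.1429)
B

Both distributions are close to uniform, making this a harder comparison.

H(A) = 2.7355 bits
H(B) = 2.7917 bits

The distribution closer to uniform has higher entropy.
Answer: B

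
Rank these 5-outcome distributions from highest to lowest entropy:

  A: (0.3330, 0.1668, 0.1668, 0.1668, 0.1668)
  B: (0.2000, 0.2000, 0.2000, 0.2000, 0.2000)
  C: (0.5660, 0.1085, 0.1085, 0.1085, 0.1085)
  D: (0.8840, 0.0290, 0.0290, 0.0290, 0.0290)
B > A > C > D

Key insight: Entropy is maximized by uniform distributions and minimized by concentrated distributions.

Entropies:
  H(A) = 2.2520 bits
  H(B) = 2.3219 bits
  H(C) = 1.8554 bits
  H(D) = 0.7498 bits

Ranking: B > A > C > D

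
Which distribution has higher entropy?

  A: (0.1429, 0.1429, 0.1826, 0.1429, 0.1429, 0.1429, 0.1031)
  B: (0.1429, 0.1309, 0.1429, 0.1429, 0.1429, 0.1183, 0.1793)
B

Both distributions are close to uniform, making this a harder comparison.

H(A) = 2.7912 bits
H(B) = 2.7972 bits

The distribution closer to uniform has higher entropy.
Answer: B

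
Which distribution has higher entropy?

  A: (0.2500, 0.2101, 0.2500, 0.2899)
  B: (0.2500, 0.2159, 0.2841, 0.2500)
B

Both distributions are close to uniform, making this a harder comparison.

H(A) = 1.9908 bits
H(B) = 1.9933 bits

The distribution closer to uniform has higher entropy.
Answer: B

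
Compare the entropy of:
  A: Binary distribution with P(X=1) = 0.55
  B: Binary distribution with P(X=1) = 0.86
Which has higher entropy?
A

For binary distributions, entropy is maximized at p=0.5 and decreases as p moves toward 0 or 1.

H(A) = H(0.55) = 0.9928 bits
H(B) = H(0.86) = 0.5842 bits

Distribution A (p=0.55) is closer to uniform (p=0.5), so it has higher entropy.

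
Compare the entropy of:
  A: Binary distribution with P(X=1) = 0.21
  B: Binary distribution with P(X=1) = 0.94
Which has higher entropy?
A

For binary distributions, entropy is maximized at p=0.5 and decreases as p moves toward 0 or 1.

H(A) = H(0.21) = 0.7415 bits
H(B) = H(0.94) = 0.3274 bits

Distribution A (p=0.21) is closer to uniform (p=0.5), so it has higher entropy.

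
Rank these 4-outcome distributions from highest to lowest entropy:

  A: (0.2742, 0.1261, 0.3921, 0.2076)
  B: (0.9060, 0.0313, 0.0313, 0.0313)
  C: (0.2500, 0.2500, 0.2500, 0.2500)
C > A > B

Key insight: Entropy is maximized by uniform distributions and minimized by concentrated distributions.

- Uniform distributions have maximum entropy log₂(4) = 2.0000 bits
- The more "peaked" or concentrated a distribution, the lower its entropy

Entropies:
  H(A) = 1.8890 bits
  H(B) = 0.5987 bits
  H(C) = 2.0000 bits

Ranking: C > A > B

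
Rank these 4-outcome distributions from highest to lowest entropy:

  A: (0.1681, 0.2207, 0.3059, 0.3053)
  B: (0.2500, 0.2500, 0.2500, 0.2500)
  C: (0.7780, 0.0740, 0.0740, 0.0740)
B > A > C

Key insight: Entropy is maximized by uniform distributions and minimized by concentrated distributions.

- Uniform distributions have maximum entropy log₂(4) = 2.0000 bits
- The more "peaked" or concentrated a distribution, the lower its entropy

Entropies:
  H(A) = 1.9589 bits
  H(B) = 2.0000 bits
  H(C) = 1.1157 bits

Ranking: B > A > C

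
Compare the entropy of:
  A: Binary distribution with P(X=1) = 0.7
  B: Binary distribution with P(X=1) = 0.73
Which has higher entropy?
A

For binary distributions, entropy is maximized at p=0.5 and decreases as p moves toward 0 or 1.

H(A) = H(0.7) = 0.8813 bits
H(B) = H(0.73) = 0.8415 bits

Distribution A (p=0.7) is closer to uniform (p=0.5), so it has higher entropy.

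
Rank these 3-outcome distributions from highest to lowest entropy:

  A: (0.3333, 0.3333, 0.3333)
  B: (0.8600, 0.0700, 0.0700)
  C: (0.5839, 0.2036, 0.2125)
A > C > B

Key insight: Entropy is maximized by uniform distributions and minimized by concentrated distributions.

- Uniform distributions have maximum entropy log₂(3) = 1.5850 bits
- The more "peaked" or concentrated a distribution, the lower its entropy

Entropies:
  H(A) = 1.5850 bits
  H(B) = 0.7242 bits
  H(C) = 1.3955 bits

Ranking: A > C > B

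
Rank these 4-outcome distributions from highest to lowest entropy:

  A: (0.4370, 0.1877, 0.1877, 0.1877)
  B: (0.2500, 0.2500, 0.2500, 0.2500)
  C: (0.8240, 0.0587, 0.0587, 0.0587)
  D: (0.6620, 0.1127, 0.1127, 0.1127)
B > A > D > C

Key insight: Entropy is maximized by uniform distributions and minimized by concentrated distributions.

Entropies:
  H(A) = 1.8809 bits
  H(B) = 2.0000 bits
  H(C) = 0.9502 bits
  H(D) = 1.4586 bits

Ranking: B > A > D > C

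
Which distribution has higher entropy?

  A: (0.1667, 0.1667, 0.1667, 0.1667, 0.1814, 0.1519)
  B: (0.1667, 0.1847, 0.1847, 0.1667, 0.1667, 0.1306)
A

Both distributions are close to uniform, making this a harder comparison.

H(A) = 2.5831 bits
H(B) = 2.5762 bits

The distribution closer to uniform has higher entropy.
Answer: A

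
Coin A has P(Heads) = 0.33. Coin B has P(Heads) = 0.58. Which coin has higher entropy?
B

For binary distributions, entropy is maximized at p=0.5 and decreases as p moves toward 0 or 1.

H(A) = H(0.33) = 0.9149 bits
H(B) = H(0.58) = 0.9815 bits

Distribution B (p=0.58) is closer to uniform (p=0.5), so it has higher entropy.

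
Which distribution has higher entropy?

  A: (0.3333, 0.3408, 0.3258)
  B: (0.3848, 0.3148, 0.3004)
A

Both distributions are close to uniform, making this a harder comparison.

H(A) = 1.5847 bits
H(B) = 1.5763 bits

The distribution closer to uniform has higher entropy.
Answer: A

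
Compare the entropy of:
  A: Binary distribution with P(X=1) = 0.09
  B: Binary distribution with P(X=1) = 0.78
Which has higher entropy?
B

For binary distributions, entropy is maximized at p=0.5 and decreases as p moves toward 0 or 1.

H(A) = H(0.09) = 0.4365 bits
H(B) = H(0.78) = 0.7602 bits

Distribution B (p=0.78) is closer to uniform (p=0.5), so it has higher entropy.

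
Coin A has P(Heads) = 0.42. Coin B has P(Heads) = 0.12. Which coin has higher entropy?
A

For binary distributions, entropy is maximized at p=0.5 and decreases as p moves toward 0 or 1.

H(A) = H(0.42) = 0.9815 bits
H(B) = H(0.12) = 0.5294 bits

Distribution A (p=0.42) is closer to uniform (p=0.5), so it has higher entropy.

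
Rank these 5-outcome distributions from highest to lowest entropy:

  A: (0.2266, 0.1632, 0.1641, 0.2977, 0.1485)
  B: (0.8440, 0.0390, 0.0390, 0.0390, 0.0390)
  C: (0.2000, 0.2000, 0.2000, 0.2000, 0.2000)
C > A > B

Key insight: Entropy is maximized by uniform distributions and minimized by concentrated distributions.

- Uniform distributions have maximum entropy log₂(5) = 2.3219 bits
- The more "peaked" or concentrated a distribution, the lower its entropy

Entropies:
  H(A) = 2.2689 bits
  H(B) = 0.9367 bits
  H(C) = 2.3219 bits

Ranking: C > A > B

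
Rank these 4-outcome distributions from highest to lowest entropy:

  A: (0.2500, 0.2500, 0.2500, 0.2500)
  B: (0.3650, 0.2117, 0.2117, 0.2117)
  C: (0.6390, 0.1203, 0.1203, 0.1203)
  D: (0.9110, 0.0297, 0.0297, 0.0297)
A > B > C > D

Key insight: Entropy is maximized by uniform distributions and minimized by concentrated distributions.

Entropies:
  H(A) = 2.0000 bits
  H(B) = 1.9532 bits
  H(C) = 1.5157 bits
  H(D) = 0.5742 bits

Ranking: A > B > C > D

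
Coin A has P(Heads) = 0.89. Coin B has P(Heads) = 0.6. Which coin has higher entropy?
B

For binary distributions, entropy is maximized at p=0.5 and decreases as p moves toward 0 or 1.

H(A) = H(0.89) = 0.4999 bits
H(B) = H(0.6) = 0.9710 bits

Distribution B (p=0.6) is closer to uniform (p=0.5), so it has higher entropy.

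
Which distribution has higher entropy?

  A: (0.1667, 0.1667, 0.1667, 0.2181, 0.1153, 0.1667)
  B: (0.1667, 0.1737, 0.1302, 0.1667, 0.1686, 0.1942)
B

Both distributions are close to uniform, making this a harder comparison.

H(A) = 2.5617 bits
H(B) = 2.5754 bits

The distribution closer to uniform has higher entropy.
Answer: B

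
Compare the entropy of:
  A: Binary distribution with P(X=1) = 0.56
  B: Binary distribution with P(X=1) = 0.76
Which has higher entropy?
A

For binary distributions, entropy is maximized at p=0.5 and decreases as p moves toward 0 or 1.

H(A) = H(0.56) = 0.9896 bits
H(B) = H(0.76) = 0.7950 bits

Distribution A (p=0.56) is closer to uniform (p=0.5), so it has higher entropy.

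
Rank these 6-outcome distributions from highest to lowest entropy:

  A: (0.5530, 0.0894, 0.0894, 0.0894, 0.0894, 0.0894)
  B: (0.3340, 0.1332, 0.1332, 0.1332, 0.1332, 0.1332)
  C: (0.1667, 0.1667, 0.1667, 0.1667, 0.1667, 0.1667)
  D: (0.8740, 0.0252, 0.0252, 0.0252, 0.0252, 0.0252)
C > B > A > D

Key insight: Entropy is maximized by uniform distributions and minimized by concentrated distributions.

Entropies:
  H(A) = 2.0298 bits
  H(B) = 2.4654 bits
  H(C) = 2.5850 bits
  H(D) = 0.8389 bits

Ranking: C > B > A > D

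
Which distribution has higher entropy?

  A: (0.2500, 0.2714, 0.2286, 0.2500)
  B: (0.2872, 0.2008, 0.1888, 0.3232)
A

Both distributions are close to uniform, making this a harder comparison.

H(A) = 1.9974 bits
H(B) = 1.9627 bits

The distribution closer to uniform has higher entropy.
Answer: A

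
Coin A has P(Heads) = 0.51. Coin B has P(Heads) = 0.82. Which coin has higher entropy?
A

For binary distributions, entropy is maximized at p=0.5 and decreases as p moves toward 0 or 1.

H(A) = H(0.51) = 0.9997 bits
H(B) = H(0.82) = 0.6801 bits

Distribution A (p=0.51) is closer to uniform (p=0.5), so it has higher entropy.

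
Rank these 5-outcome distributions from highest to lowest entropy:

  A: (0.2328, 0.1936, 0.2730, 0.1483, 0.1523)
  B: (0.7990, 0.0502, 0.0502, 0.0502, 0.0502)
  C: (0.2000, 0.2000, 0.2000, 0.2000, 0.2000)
C > A > B

Key insight: Entropy is maximized by uniform distributions and minimized by concentrated distributions.

- Uniform distributions have maximum entropy log₂(5) = 2.3219 bits
- The more "peaked" or concentrated a distribution, the lower its entropy

Entropies:
  H(A) = 2.2813 bits
  H(B) = 1.1259 bits
  H(C) = 2.3219 bits

Ranking: C > A > B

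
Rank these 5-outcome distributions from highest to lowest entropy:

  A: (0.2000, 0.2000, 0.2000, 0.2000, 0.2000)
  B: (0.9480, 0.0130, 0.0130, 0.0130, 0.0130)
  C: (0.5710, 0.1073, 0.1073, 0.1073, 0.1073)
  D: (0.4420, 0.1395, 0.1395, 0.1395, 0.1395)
A > D > C > B

Key insight: Entropy is maximized by uniform distributions and minimized by concentrated distributions.

Entropies:
  H(A) = 2.3219 bits
  H(B) = 0.3988 bits
  H(C) = 1.8434 bits
  H(D) = 2.1063 bits

Ranking: A > D > C > B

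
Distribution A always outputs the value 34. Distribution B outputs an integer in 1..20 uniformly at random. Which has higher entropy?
B

A is deterministic, so H(A) = 0. B is uniform over 20 outcomes, so H(B) = log₂(20) = 4.322 bits. Any distribution with genuine randomness has higher entropy than a deterministic one.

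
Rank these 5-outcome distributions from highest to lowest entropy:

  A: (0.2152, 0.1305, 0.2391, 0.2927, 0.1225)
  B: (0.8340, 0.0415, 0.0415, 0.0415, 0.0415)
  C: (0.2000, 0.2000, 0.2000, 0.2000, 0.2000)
C > A > B

Key insight: Entropy is maximized by uniform distributions and minimized by concentrated distributions.

- Uniform distributions have maximum entropy log₂(5) = 2.3219 bits
- The more "peaked" or concentrated a distribution, the lower its entropy

Entropies:
  H(A) = 2.2438 bits
  H(B) = 0.9805 bits
  H(C) = 2.3219 bits

Ranking: C > A > B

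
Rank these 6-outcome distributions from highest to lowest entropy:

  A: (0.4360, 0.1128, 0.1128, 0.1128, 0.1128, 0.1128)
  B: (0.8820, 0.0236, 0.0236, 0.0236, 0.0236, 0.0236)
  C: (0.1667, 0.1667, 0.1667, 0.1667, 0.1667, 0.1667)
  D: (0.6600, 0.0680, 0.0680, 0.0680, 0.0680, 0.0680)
C > A > D > B

Key insight: Entropy is maximized by uniform distributions and minimized by concentrated distributions.

Entropies:
  H(A) = 2.2977 bits
  H(B) = 0.7976 bits
  H(C) = 2.5850 bits
  H(D) = 1.7143 bits

Ranking: C > A > D > B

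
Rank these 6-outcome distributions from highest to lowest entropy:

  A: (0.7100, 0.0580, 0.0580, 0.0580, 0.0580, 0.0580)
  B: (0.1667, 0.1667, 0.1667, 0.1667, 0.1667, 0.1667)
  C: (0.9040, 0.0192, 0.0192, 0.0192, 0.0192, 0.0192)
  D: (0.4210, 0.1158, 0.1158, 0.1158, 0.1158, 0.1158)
B > D > A > C

Key insight: Entropy is maximized by uniform distributions and minimized by concentrated distributions.

Entropies:
  H(A) = 1.5421 bits
  H(B) = 2.5850 bits
  H(C) = 0.6791 bits
  H(D) = 2.3263 bits

Ranking: B > D > A > C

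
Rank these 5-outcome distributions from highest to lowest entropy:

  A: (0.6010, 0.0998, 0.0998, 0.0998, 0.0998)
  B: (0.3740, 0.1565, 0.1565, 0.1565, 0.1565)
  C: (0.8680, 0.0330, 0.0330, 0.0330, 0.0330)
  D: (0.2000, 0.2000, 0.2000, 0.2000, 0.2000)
D > B > A > C

Key insight: Entropy is maximized by uniform distributions and minimized by concentrated distributions.

Entropies:
  H(A) = 1.7684 bits
  H(B) = 2.2057 bits
  H(C) = 0.8269 bits
  H(D) = 2.3219 bits

Ranking: D > B > A > C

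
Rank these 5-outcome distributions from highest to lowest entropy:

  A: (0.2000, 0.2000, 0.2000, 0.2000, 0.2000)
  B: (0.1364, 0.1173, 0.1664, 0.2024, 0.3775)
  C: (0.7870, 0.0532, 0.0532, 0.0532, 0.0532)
A > B > C

Key insight: Entropy is maximized by uniform distributions and minimized by concentrated distributions.

- Uniform distributions have maximum entropy log₂(5) = 2.3219 bits
- The more "peaked" or concentrated a distribution, the lower its entropy

Entropies:
  H(A) = 2.3219 bits
  H(B) = 2.1822 bits
  H(C) = 1.1732 bits

Ranking: A > B > C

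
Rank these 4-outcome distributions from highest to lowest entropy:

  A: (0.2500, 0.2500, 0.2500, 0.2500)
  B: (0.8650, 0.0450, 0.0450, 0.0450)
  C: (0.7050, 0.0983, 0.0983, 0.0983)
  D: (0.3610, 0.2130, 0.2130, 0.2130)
A > D > C > B

Key insight: Entropy is maximized by uniform distributions and minimized by concentrated distributions.

Entropies:
  H(A) = 2.0000 bits
  H(B) = 0.7850 bits
  H(C) = 1.3427 bits
  H(D) = 1.9563 bits

Ranking: A > D > C > B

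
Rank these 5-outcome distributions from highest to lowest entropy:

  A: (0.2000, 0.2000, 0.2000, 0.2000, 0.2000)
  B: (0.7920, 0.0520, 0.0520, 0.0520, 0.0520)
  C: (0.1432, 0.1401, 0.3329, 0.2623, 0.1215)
A > C > B

Key insight: Entropy is maximized by uniform distributions and minimized by concentrated distributions.

- Uniform distributions have maximum entropy log₂(5) = 2.3219 bits
- The more "peaked" or concentrated a distribution, the lower its entropy

Entropies:
  H(A) = 2.3219 bits
  H(B) = 1.1536 bits
  H(C) = 2.2029 bits

Ranking: A > C > B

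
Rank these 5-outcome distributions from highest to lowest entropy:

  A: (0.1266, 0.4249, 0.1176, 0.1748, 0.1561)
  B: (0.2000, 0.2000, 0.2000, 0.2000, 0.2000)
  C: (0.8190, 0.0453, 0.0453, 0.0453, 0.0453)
B > A > C

Key insight: Entropy is maximized by uniform distributions and minimized by concentrated distributions.

- Uniform distributions have maximum entropy log₂(5) = 2.3219 bits
- The more "peaked" or concentrated a distribution, the lower its entropy

Entropies:
  H(A) = 2.1234 bits
  H(B) = 2.3219 bits
  H(C) = 1.0443 bits

Ranking: B > A > C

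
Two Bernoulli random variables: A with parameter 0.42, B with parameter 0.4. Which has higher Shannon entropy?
A

For binary distributions, entropy is maximized at p=0.5 and decreases as p moves toward 0 or 1.

H(A) = H(0.42) = 0.9815 bits
H(B) = H(0.4) = 0.9710 bits

Distribution A (p=0.42) is closer to uniform (p=0.5), so it has higher entropy.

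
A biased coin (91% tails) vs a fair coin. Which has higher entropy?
Fair coin

The fair coin is uniform (p=0.5), maximizing binary entropy at 1 bit. The biased coin has H(0.91) ≈ 0.436 bits — its outcome is more predictable, so its entropy is lower.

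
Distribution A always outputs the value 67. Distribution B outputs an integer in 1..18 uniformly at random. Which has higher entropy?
B

A is deterministic, so H(A) = 0. B is uniform over 18 outcomes, so H(B) = log₂(18) = 4.170 bits. Any distribution with genuine randomness has higher entropy than a deterministic one.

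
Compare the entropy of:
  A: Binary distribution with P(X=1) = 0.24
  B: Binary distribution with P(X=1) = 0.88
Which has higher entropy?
A

For binary distributions, entropy is maximized at p=0.5 and decreases as p moves toward 0 or 1.

H(A) = H(0.24) = 0.7950 bits
H(B) = H(0.88) = 0.5294 bits

Distribution A (p=0.24) is closer to uniform (p=0.5), so it has higher entropy.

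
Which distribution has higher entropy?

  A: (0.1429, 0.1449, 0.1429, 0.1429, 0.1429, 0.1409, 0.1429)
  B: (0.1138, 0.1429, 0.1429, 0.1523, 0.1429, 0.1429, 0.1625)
A

Both distributions are close to uniform, making this a harder comparison.

H(A) = 2.8073 bits
H(B) = 2.8005 bits

The distribution closer to uniform has higher entropy.
Answer: A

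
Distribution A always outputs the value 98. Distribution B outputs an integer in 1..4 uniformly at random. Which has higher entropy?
B

A is deterministic, so H(A) = 0. B is uniform over 4 outcomes, so H(B) = log₂(4) = 2.000 bits. Any distribution with genuine randomness has higher entropy than a deterministic one.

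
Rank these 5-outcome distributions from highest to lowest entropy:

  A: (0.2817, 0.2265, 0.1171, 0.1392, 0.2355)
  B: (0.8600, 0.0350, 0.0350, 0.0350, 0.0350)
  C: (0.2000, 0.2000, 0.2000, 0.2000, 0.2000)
C > A > B

Key insight: Entropy is maximized by uniform distributions and minimized by concentrated distributions.

- Uniform distributions have maximum entropy log₂(5) = 2.3219 bits
- The more "peaked" or concentrated a distribution, the lower its entropy

Entropies:
  H(A) = 2.2497 bits
  H(B) = 0.8642 bits
  H(C) = 2.3219 bits

Ranking: C > A > B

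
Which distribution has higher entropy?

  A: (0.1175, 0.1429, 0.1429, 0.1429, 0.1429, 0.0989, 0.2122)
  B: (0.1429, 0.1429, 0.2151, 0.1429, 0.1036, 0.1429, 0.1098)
A

Both distributions are close to uniform, making this a harder comparison.

H(A) = 2.7718 bits
H(B) = 2.7700 bits

The distribution closer to uniform has higher entropy.
Answer: A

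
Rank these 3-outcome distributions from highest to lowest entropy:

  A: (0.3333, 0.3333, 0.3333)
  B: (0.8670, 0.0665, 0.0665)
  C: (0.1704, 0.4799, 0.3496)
A > C > B

Key insight: Entropy is maximized by uniform distributions and minimized by concentrated distributions.

- Uniform distributions have maximum entropy log₂(3) = 1.5850 bits
- The more "peaked" or concentrated a distribution, the lower its entropy

Entropies:
  H(A) = 1.5850 bits
  H(B) = 0.6986 bits
  H(C) = 1.4734 bits

Ranking: A > C > B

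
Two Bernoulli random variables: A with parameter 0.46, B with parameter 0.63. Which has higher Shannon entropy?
A

For binary distributions, entropy is maximized at p=0.5 and decreases as p moves toward 0 or 1.

H(A) = H(0.46) = 0.9954 bits
H(B) = H(0.63) = 0.9507 bits

Distribution A (p=0.46) is closer to uniform (p=0.5), so it has higher entropy.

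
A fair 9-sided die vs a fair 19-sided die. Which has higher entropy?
19-sided die

Both are uniform distributions; for uniform over n outcomes, H = log₂(n). H(9-sided) = log₂(9) = 3.170 bits and H(19-sided) = log₂(19) = 4.248 bits. More outcomes in a uniform distribution means higher entropy.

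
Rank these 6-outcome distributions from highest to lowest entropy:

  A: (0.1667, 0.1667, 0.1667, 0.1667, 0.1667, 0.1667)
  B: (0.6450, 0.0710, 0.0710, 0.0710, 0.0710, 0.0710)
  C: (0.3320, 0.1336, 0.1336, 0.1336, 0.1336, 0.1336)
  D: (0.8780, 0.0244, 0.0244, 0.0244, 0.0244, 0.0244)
A > C > B > D

Key insight: Entropy is maximized by uniform distributions and minimized by concentrated distributions.

Entropies:
  H(A) = 2.5850 bits
  H(B) = 1.7627 bits
  H(C) = 2.4680 bits
  H(D) = 0.8184 bits

Ranking: A > C > B > D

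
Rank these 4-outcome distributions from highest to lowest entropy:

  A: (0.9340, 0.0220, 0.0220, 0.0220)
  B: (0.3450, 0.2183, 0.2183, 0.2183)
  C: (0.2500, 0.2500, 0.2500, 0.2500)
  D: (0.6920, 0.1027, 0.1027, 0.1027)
C > B > D > A

Key insight: Entropy is maximized by uniform distributions and minimized by concentrated distributions.

Entropies:
  H(A) = 0.4554 bits
  H(B) = 1.9677 bits
  H(C) = 2.0000 bits
  H(D) = 1.3790 bits

Ranking: C > B > D > A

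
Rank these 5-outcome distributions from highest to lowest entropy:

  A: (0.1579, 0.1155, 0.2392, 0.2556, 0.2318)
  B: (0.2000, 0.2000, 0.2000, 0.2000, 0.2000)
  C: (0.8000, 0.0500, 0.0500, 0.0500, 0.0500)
B > A > C

Key insight: Entropy is maximized by uniform distributions and minimized by concentrated distributions.

- Uniform distributions have maximum entropy log₂(5) = 2.3219 bits
- The more "peaked" or concentrated a distribution, the lower its entropy

Entropies:
  H(A) = 2.2657 bits
  H(B) = 2.3219 bits
  H(C) = 1.1219 bits

Ranking: B > A > C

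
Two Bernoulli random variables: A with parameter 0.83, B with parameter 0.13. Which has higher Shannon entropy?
A

For binary distributions, entropy is maximized at p=0.5 and decreases as p moves toward 0 or 1.

H(A) = H(0.83) = 0.6577 bits
H(B) = H(0.13) = 0.5574 bits

Distribution A (p=0.83) is closer to uniform (p=0.5), so it has higher entropy.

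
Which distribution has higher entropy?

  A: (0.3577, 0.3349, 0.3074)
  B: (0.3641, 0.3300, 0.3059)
A

Both distributions are close to uniform, making this a harder comparison.

H(A) = 1.5822 bits
H(B) = 1.5813 bits

The distribution closer to uniform has higher entropy.
Answer: A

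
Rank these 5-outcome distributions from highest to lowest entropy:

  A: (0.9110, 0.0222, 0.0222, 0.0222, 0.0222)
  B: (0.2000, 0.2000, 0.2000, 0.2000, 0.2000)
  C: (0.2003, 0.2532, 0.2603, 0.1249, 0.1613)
B > C > A

Key insight: Entropy is maximized by uniform distributions and minimized by concentrated distributions.

- Uniform distributions have maximum entropy log₂(5) = 2.3219 bits
- The more "peaked" or concentrated a distribution, the lower its entropy

Entropies:
  H(A) = 0.6111 bits
  H(B) = 2.3219 bits
  H(C) = 2.2713 bits

Ranking: B > C > A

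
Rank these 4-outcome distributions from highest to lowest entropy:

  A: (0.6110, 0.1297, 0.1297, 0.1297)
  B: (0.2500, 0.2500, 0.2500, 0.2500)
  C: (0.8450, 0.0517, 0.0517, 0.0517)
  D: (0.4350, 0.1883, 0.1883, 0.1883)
B > D > A > C

Key insight: Entropy is maximized by uniform distributions and minimized by concentrated distributions.

Entropies:
  H(A) = 1.5807 bits
  H(B) = 2.0000 bits
  H(C) = 0.8679 bits
  H(D) = 1.8833 bits

Ranking: B > D > A > C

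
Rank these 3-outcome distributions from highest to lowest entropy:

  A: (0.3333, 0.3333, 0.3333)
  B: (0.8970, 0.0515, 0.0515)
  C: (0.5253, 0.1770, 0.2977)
A > C > B

Key insight: Entropy is maximized by uniform distributions and minimized by concentrated distributions.

- Uniform distributions have maximum entropy log₂(3) = 1.5850 bits
- The more "peaked" or concentrated a distribution, the lower its entropy

Entropies:
  H(A) = 1.5850 bits
  H(B) = 0.5814 bits
  H(C) = 1.4505 bits

Ranking: A > C > B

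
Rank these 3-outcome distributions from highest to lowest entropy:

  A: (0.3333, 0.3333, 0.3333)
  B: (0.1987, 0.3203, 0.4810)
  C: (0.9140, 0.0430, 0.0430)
A > B > C

Key insight: Entropy is maximized by uniform distributions and minimized by concentrated distributions.

- Uniform distributions have maximum entropy log₂(3) = 1.5850 bits
- The more "peaked" or concentrated a distribution, the lower its entropy

Entropies:
  H(A) = 1.5850 bits
  H(B) = 1.4973 bits
  H(C) = 0.5090 bits

Ranking: A > B > C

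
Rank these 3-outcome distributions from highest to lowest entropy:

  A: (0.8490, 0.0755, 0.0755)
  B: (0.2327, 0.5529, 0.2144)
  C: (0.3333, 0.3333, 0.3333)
C > B > A

Key insight: Entropy is maximized by uniform distributions and minimized by concentrated distributions.

- Uniform distributions have maximum entropy log₂(3) = 1.5850 bits
- The more "peaked" or concentrated a distribution, the lower its entropy

Entropies:
  H(A) = 0.7633 bits
  H(B) = 1.4385 bits
  H(C) = 1.5850 bits

Ranking: C > B > A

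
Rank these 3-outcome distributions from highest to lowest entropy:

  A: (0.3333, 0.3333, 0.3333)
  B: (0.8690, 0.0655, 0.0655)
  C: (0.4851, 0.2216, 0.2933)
A > C > B

Key insight: Entropy is maximized by uniform distributions and minimized by concentrated distributions.

- Uniform distributions have maximum entropy log₂(3) = 1.5850 bits
- The more "peaked" or concentrated a distribution, the lower its entropy

Entropies:
  H(A) = 1.5850 bits
  H(B) = 0.6912 bits
  H(C) = 1.5070 bits

Ranking: A > C > B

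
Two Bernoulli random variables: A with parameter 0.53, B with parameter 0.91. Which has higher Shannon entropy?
A

For binary distributions, entropy is maximized at p=0.5 and decreases as p moves toward 0 or 1.

H(A) = H(0.53) = 0.9974 bits
H(B) = H(0.91) = 0.4365 bits

Distribution A (p=0.53) is closer to uniform (p=0.5), so it has higher entropy.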